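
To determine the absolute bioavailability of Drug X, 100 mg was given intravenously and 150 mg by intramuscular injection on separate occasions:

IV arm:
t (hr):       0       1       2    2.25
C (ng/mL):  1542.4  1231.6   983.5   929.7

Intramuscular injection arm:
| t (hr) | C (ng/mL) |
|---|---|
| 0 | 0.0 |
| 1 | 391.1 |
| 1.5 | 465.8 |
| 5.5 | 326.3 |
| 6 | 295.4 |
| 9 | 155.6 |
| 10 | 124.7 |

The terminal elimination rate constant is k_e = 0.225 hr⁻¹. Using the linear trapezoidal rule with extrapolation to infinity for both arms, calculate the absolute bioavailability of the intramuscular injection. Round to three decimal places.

Trapezoidal AUC_0→2.25 (IV):
  [0→1]: (1542.4+1231.6)/2 × 1 = 1387.0
  [1→2]: (1231.6+983.5)/2 × 1 = 1107.55
  [2→2.25]: (983.5+929.7)/2 × 0.25 = 239.15
  Sum = 2733.7 ng/mL·hr
IV tail: 929.7/0.225 = 4132.000; AUC_iv,0→∞ = 2733.7 + 4132.000 = 6865.7 ng/mL·hr
Trapezoidal AUC_0→10 (intramuscular injection):
  [0→1]: (0.0+391.1)/2 × 1 = 195.55
  [1→1.5]: (391.1+465.8)/2 × 0.5 = 214.225
  [1.5→5.5]: (465.8+326.3)/2 × 4 = 1584.2
  [5.5→6]: (326.3+295.4)/2 × 0.5 = 155.425
  [6→9]: (295.4+155.6)/2 × 3 = 676.5
  [9→10]: (155.6+124.7)/2 × 1 = 140.15
  Sum = 2966.05 ng/mL·hr
intramuscular injection tail: 124.7/0.225 = 554.222; AUC_ev,0→∞ = 2966.05 + 554.222 = 3520.272 ng/mL·hr
F = (AUC_ev/D_ev)/(AUC_iv/D_iv) = (3520.272/150)/(6865.7/100) = 23.46848/68.657 = 0.3418

F = 0.342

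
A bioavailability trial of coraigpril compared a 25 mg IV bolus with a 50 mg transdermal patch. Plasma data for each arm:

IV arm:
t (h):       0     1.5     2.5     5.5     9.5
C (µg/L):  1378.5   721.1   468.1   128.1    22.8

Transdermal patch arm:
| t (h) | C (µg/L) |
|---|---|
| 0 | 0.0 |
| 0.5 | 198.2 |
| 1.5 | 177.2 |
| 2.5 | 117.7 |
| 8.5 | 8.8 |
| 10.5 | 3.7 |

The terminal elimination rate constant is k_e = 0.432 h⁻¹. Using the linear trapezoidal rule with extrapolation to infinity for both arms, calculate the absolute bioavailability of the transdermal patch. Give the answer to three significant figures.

F = 0.115

Trapezoidal AUC_0→9.5 (IV):
  [0→1.5]: (1378.5+721.1)/2 × 1.5 = 1574.7
  [1.5→2.5]: (721.1+468.1)/2 × 1 = 594.6
  [2.5→5.5]: (468.1+128.1)/2 × 3 = 894.3
  [5.5→9.5]: (128.1+22.8)/2 × 4 = 301.8
  Sum = 3365.4 µg/L·h
IV tail: 22.8/0.432 = 52.778; AUC_iv,0→∞ = 3365.4 + 52.778 = 3418.178 µg/L·h
Trapezoidal AUC_0→10.5 (transdermal patch):
  [0→0.5]: (0.0+198.2)/2 × 0.5 = 49.55
  [0.5→1.5]: (198.2+177.2)/2 × 1 = 187.7
  [1.5→2.5]: (177.2+117.7)/2 × 1 = 147.45
  [2.5→8.5]: (117.7+8.8)/2 × 6 = 379.5
  [8.5→10.5]: (8.8+3.7)/2 × 2 = 12.5
  Sum = 776.7 µg/L·h
transdermal patch tail: 3.7/0.432 = 8.565; AUC_ev,0→∞ = 776.7 + 8.565 = 785.265 µg/L·h
F = (AUC_ev/D_ev)/(AUC_iv/D_iv) = (785.265/50)/(3418.178/25) = 15.7053/136.72712 = 0.1149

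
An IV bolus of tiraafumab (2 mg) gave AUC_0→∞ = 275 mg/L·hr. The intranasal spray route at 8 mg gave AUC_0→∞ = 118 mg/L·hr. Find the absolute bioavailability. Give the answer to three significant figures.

F = 0.107

F = (AUC_ev / D_ev) / (AUC_iv / D_iv)
  = (118/8) / (275/2)
  = 14.75 / 137.5 = 0.1073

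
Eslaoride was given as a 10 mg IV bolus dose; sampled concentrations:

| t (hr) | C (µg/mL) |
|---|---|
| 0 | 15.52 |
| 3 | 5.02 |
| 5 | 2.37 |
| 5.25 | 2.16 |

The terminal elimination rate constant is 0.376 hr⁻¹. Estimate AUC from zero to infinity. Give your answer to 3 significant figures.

AUC = 44.5 µg/mL·hr

Trapezoidal AUC_0→5.25:
  [0→3]: (15.52+5.02)/2 × 3 = 30.81
  [3→5]: (5.02+2.37)/2 × 2 = 7.39
  [5→5.25]: (2.37+2.16)/2 × 0.25 = 0.56625
  Sum = 38.76625 µg/mL·hr
Extrapolated tail: C_last / k_e = 2.16 / 0.376 = 5.745
AUC_0→∞ = 38.76625 + 5.745 = 44.51125 µg/mL·hr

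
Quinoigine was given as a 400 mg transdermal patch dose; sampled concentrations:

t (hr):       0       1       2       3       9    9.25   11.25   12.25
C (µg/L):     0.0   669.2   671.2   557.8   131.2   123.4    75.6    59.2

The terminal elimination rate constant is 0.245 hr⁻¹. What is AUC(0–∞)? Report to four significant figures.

AUC = 4226 µg/L·hr

Trapezoidal AUC_0→12.25:
  [0→1]: (0.0+669.2)/2 × 1 = 334.6
  [1→2]: (669.2+671.2)/2 × 1 = 670.2
  [2→3]: (671.2+557.8)/2 × 1 = 614.5
  [3→9]: (557.8+131.2)/2 × 6 = 2067.0
  [9→9.25]: (131.2+123.4)/2 × 0.25 = 31.825
  [9.25→11.25]: (123.4+75.6)/2 × 2 = 199.0
  [11.25→12.25]: (75.6+59.2)/2 × 1 = 67.4
  Sum = 3984.525 µg/L·hr
Extrapolated tail: C_last / k_e = 59.2 / 0.245 = 241.633
AUC_0→∞ = 3984.525 + 241.633 = 4226.158 µg/L·hr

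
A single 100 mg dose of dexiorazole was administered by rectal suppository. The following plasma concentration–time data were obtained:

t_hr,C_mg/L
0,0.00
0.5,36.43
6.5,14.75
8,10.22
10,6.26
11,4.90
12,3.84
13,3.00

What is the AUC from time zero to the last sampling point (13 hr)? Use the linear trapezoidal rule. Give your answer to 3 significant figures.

AUC = 211 mg/L·hr

Trapezoidal AUC_0→13:
  [0→0.5]: (0.00+36.43)/2 × 0.5 = 9.1075
  [0.5→6.5]: (36.43+14.75)/2 × 6 = 153.54
  [6.5→8]: (14.75+10.22)/2 × 1.5 = 18.7275
  [8→10]: (10.22+6.26)/2 × 2 = 16.48
  [10→11]: (6.26+4.90)/2 × 1 = 5.58
  [11→12]: (4.90+3.84)/2 × 1 = 4.37
  [12→13]: (3.84+3.00)/2 × 1 = 3.42
  Sum = 211.225 mg/L·hr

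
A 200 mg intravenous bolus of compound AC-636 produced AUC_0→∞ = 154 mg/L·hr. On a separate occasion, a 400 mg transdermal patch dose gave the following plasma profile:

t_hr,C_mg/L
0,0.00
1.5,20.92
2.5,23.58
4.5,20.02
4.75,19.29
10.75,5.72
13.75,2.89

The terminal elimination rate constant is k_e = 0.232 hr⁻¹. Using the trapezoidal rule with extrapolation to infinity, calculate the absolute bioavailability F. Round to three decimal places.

F = 0.607

Trapezoidal AUC_0→13.75 (transdermal patch):
  [0→1.5]: (0.00+20.92)/2 × 1.5 = 15.69
  [1.5→2.5]: (20.92+23.58)/2 × 1 = 22.25
  [2.5→4.5]: (23.58+20.02)/2 × 2 = 43.6
  [4.5→4.75]: (20.02+19.29)/2 × 0.25 = 4.91375
  [4.75→10.75]: (19.29+5.72)/2 × 6 = 75.03
  [10.75→13.75]: (5.72+2.89)/2 × 3 = 12.915
  Sum = 174.39875 mg/L·hr
Tail: C_last/k_e = 2.89/0.232 = 12.457
AUC_0→∞ (transdermal patch) = 174.39875 + 12.457 = 186.85575 mg/L·hr
F = (AUC_ev/D_ev)/(AUC_iv/D_iv) = (186.85575/400)/(154/200) = 0.467139/0.77 = 0.6067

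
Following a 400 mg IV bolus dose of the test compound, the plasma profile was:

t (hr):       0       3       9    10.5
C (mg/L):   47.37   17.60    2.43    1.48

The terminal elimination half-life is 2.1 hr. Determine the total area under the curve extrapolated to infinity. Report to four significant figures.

AUC = 165.0 mg/L·hr

Trapezoidal AUC_0→10.5:
  [0→3]: (47.37+17.60)/2 × 3 = 97.455
  [3→9]: (17.60+2.43)/2 × 6 = 60.09
  [9→10.5]: (2.43+1.48)/2 × 1.5 = 2.9325
  Sum = 160.4775 mg/L·hr
k_e = ln2 / t½ = 0.693147 / 2.1 = 0.3301 hr^-1
Extrapolated tail: C_last / k_e = 1.48 / 0.3301 = 4.483
AUC_0→∞ = 160.4775 + 4.483 = 164.9605 mg/L·hr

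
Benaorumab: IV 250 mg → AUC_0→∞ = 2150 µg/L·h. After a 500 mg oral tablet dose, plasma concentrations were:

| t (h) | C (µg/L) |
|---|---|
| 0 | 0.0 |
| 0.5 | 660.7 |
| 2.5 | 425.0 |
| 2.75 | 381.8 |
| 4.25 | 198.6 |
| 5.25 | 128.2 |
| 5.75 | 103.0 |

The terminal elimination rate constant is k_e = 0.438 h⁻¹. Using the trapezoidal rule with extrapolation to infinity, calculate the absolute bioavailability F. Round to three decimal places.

Trapezoidal AUC_0→5.75 (oral tablet):
  [0→0.5]: (0.0+660.7)/2 × 0.5 = 165.175
  [0.5→2.5]: (660.7+425.0)/2 × 2 = 1085.7
  [2.5→2.75]: (425.0+381.8)/2 × 0.25 = 100.85
  [2.75→4.25]: (381.8+198.6)/2 × 1.5 = 435.3
  [4.25→5.25]: (198.6+128.2)/2 × 1 = 163.4
  [5.25→5.75]: (128.2+103.0)/2 × 0.5 = 57.8
  Sum = 2008.225 µg/L·h
Tail: C_last/k_e = 103.0/0.438 = 235.160
AUC_0→∞ (oral tablet) = 2008.225 + 235.160 = 2243.385 µg/L·h
F = (AUC_ev/D_ev)/(AUC_iv/D_iv) = (2243.385/500)/(2150/250) = 4.48677/8.6 = 0.5217

F = 0.522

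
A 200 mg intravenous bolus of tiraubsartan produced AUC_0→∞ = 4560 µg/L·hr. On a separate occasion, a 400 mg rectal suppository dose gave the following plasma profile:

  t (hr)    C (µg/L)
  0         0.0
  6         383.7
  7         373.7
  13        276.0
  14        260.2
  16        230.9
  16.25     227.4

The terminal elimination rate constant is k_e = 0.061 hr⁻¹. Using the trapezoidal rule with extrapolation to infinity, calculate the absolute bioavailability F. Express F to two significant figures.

Trapezoidal AUC_0→16.25 (rectal suppository):
  [0→6]: (0.0+383.7)/2 × 6 = 1151.1
  [6→7]: (383.7+373.7)/2 × 1 = 378.7
  [7→13]: (373.7+276.0)/2 × 6 = 1949.1
  [13→14]: (276.0+260.2)/2 × 1 = 268.1
  [14→16]: (260.2+230.9)/2 × 2 = 491.1
  [16→16.25]: (230.9+227.4)/2 × 0.25 = 57.2875
  Sum = 4295.3875 µg/L·hr
Tail: C_last/k_e = 227.4/0.061 = 3727.869
AUC_0→∞ (rectal suppository) = 4295.3875 + 3727.869 = 8023.2565 µg/L·hr
F = (AUC_ev/D_ev)/(AUC_iv/D_iv) = (8023.2565/400)/(4560/200) = 20.0581/22.8 = 0.8797

F = 0.88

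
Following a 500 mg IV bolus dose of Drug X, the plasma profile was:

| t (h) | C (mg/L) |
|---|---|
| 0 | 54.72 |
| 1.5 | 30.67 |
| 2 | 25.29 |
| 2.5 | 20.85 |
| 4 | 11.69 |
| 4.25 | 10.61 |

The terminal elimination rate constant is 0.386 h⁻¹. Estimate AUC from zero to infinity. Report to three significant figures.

Trapezoidal AUC_0→4.25:
  [0→1.5]: (54.72+30.67)/2 × 1.5 = 64.0425
  [1.5→2]: (30.67+25.29)/2 × 0.5 = 13.99
  [2→2.5]: (25.29+20.85)/2 × 0.5 = 11.535
  [2.5→4]: (20.85+11.69)/2 × 1.5 = 24.405
  [4→4.25]: (11.69+10.61)/2 × 0.25 = 2.7875
  Sum = 116.76 mg/L·h
Extrapolated tail: C_last / k_e = 10.61 / 0.386 = 27.487
AUC_0→∞ = 116.76 + 27.487 = 144.247 mg/L·h

AUC = 144 mg/L·h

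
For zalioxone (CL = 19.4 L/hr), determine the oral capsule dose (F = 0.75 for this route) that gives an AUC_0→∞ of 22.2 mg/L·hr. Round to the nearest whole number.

Dose = CL × AUC_0→∞ / F
     = 19.4 × 22.2 / 0.75 = 574.24 mg

Dose = 574 mg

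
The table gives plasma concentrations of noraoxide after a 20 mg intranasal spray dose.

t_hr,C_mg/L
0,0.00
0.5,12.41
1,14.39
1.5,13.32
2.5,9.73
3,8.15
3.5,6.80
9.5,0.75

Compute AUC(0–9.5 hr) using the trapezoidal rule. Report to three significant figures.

Trapezoidal AUC_0→9.5:
  [0→0.5]: (0.00+12.41)/2 × 0.5 = 3.1025
  [0.5→1]: (12.41+14.39)/2 × 0.5 = 6.7
  [1→1.5]: (14.39+13.32)/2 × 0.5 = 6.9275
  [1.5→2.5]: (13.32+9.73)/2 × 1 = 11.525
  [2.5→3]: (9.73+8.15)/2 × 0.5 = 4.47
  [3→3.5]: (8.15+6.80)/2 × 0.5 = 3.7375
  [3.5→9.5]: (6.80+0.75)/2 × 6 = 22.65
  Sum = 59.1125 mg/L·hr

AUC = 59.1 mg/L·hr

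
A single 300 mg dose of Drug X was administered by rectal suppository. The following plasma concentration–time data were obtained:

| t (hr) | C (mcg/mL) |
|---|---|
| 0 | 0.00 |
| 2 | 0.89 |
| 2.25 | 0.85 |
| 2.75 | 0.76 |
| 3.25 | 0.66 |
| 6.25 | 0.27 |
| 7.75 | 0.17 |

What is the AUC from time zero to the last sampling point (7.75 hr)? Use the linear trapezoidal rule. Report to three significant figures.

AUC = 3.59 mcg/mL·hr

Trapezoidal AUC_0→7.75:
  [0→2]: (0.00+0.89)/2 × 2 = 0.89
  [2→2.25]: (0.89+0.85)/2 × 0.25 = 0.2175
  [2.25→2.75]: (0.85+0.76)/2 × 0.5 = 0.4025
  [2.75→3.25]: (0.76+0.66)/2 × 0.5 = 0.355
  [3.25→6.25]: (0.66+0.27)/2 × 3 = 1.395
  [6.25→7.75]: (0.27+0.17)/2 × 1.5 = 0.33
  Sum = 3.59 mcg/mL·hr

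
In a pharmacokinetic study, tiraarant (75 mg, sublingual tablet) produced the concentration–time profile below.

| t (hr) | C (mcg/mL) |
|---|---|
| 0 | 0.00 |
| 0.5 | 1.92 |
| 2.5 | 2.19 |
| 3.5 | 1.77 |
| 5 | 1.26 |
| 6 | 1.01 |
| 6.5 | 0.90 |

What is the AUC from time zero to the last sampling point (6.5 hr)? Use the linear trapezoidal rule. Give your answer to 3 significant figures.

AUC = 10.5 mcg/mL·hr

Trapezoidal AUC_0→6.5:
  [0→0.5]: (0.00+1.92)/2 × 0.5 = 0.48
  [0.5→2.5]: (1.92+2.19)/2 × 2 = 4.11
  [2.5→3.5]: (2.19+1.77)/2 × 1 = 1.98
  [3.5→5]: (1.77+1.26)/2 × 1.5 = 2.2725
  [5→6]: (1.26+1.01)/2 × 1 = 1.135
  [6→6.5]: (1.01+0.90)/2 × 0.5 = 0.4775
  Sum = 10.455 mcg/mL·hr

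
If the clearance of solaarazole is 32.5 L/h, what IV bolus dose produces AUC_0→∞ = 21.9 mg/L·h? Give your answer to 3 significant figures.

Dose_iv = CL × AUC_0→∞
     = 32.5 × 21.9 = 711.75 mg

Dose = 712 mg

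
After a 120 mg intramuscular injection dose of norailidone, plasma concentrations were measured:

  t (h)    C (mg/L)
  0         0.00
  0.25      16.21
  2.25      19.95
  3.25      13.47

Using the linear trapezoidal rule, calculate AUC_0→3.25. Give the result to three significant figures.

AUC = 54.9 mg/L·h

Trapezoidal AUC_0→3.25:
  [0→0.25]: (0.00+16.21)/2 × 0.25 = 2.02625
  [0.25→2.25]: (16.21+19.95)/2 × 2 = 36.16
  [2.25→3.25]: (19.95+13.47)/2 × 1 = 16.71
  Sum = 54.89625 mg/L·h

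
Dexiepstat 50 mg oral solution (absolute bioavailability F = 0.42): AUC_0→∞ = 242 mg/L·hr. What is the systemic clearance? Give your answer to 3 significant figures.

CL = F × Dose / AUC_0→∞
   = 0.42 × 50 / 242 = 0.0867769 L/hr

CL = 0.0868 L/hr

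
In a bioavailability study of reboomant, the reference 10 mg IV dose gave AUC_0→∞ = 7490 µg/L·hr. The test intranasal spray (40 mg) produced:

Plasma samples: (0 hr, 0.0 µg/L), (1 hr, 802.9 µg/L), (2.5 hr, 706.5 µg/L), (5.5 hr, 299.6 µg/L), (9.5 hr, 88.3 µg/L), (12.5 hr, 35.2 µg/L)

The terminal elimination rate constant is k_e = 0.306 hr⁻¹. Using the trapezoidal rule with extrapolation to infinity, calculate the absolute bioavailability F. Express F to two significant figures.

Trapezoidal AUC_0→12.5 (intranasal spray):
  [0→1]: (0.0+802.9)/2 × 1 = 401.45
  [1→2.5]: (802.9+706.5)/2 × 1.5 = 1132.05
  [2.5→5.5]: (706.5+299.6)/2 × 3 = 1509.15
  [5.5→9.5]: (299.6+88.3)/2 × 4 = 775.8
  [9.5→12.5]: (88.3+35.2)/2 × 3 = 185.25
  Sum = 4003.7 µg/L·hr
Tail: C_last/k_e = 35.2/0.306 = 115.033
AUC_0→∞ (intranasal spray) = 4003.7 + 115.033 = 4118.733 µg/L·hr
F = (AUC_ev/D_ev)/(AUC_iv/D_iv) = (4118.733/40)/(7490/10) = 102.968/749 = 0.1375

F = 0.14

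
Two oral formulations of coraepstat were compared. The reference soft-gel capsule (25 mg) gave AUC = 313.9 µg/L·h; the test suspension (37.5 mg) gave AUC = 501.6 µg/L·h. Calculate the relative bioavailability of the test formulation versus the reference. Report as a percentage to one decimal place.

F_rel = (AUC_test/D_test) / (AUC_ref/D_ref)
      = (501.6/37.5) / (313.9/25)
      = 13.376 / 12.556 = 1.0653 = 106.53%

F_rel = 106.5%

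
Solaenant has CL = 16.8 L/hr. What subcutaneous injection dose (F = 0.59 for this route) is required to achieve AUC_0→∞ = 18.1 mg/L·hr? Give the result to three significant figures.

Dose = CL × AUC_0→∞ / F
     = 16.8 × 18.1 / 0.59 = 515.39 mg

Dose = 515 mg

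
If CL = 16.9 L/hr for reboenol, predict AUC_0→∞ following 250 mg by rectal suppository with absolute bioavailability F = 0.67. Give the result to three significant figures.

AUC = 9.91 mg/L·hr

AUC_0→∞ = F × Dose / CL
        = 0.67 × 250 / 16.9 = 9.91124 mg/L·hr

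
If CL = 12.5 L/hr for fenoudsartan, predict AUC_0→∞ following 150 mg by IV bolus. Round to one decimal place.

AUC_0→∞ = Dose_iv / CL
        = 150 / 12.5 = 12 mg/L·hr

AUC = 12.0 mg/L·hr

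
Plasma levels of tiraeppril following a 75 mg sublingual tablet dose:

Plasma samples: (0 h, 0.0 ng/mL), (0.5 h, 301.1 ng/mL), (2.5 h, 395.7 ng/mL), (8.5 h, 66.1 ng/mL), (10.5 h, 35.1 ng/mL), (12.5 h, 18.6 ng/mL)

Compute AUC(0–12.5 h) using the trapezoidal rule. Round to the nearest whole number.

Trapezoidal AUC_0→12.5:
  [0→0.5]: (0.0+301.1)/2 × 0.5 = 75.275
  [0.5→2.5]: (301.1+395.7)/2 × 2 = 696.8
  [2.5→8.5]: (395.7+66.1)/2 × 6 = 1385.4
  [8.5→10.5]: (66.1+35.1)/2 × 2 = 101.2
  [10.5→12.5]: (35.1+18.6)/2 × 2 = 53.7
  Sum = 2312.375 ng/mL·h

AUC = 2312 ng/mL·h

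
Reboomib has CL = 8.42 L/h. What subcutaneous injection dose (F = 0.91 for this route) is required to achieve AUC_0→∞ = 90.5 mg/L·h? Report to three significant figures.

Dose = CL × AUC_0→∞ / F
     = 8.42 × 90.5 / 0.91 = 837.374 mg

Dose = 837 mg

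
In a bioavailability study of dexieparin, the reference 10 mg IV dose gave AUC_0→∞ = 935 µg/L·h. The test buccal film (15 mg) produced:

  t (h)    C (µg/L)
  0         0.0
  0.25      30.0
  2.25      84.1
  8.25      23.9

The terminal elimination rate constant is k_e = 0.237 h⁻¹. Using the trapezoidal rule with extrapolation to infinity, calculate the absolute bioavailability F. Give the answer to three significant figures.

F = 0.387

Trapezoidal AUC_0→8.25 (buccal film):
  [0→0.25]: (0.0+30.0)/2 × 0.25 = 3.75
  [0.25→2.25]: (30.0+84.1)/2 × 2 = 114.1
  [2.25→8.25]: (84.1+23.9)/2 × 6 = 324.0
  Sum = 441.85 µg/L·h
Tail: C_last/k_e = 23.9/0.237 = 100.844
AUC_0→∞ (buccal film) = 441.85 + 100.844 = 542.694 µg/L·h
F = (AUC_ev/D_ev)/(AUC_iv/D_iv) = (542.694/15)/(935/10) = 36.1796/93.5 = 0.3869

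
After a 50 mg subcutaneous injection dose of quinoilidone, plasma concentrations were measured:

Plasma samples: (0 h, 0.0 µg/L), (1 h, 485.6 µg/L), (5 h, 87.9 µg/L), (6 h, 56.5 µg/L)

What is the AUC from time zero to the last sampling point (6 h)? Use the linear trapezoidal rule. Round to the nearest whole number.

Trapezoidal AUC_0→6:
  [0→1]: (0.0+485.6)/2 × 1 = 242.8
  [1→5]: (485.6+87.9)/2 × 4 = 1147.0
  [5→6]: (87.9+56.5)/2 × 1 = 72.2
  Sum = 1462.0 µg/L·h

AUC = 1462 µg/L·h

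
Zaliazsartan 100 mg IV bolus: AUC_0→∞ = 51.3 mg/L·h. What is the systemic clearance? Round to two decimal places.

CL = 1.95 L/h

CL = Dose_iv / AUC_0→∞
   = 100 / 51.3 = 1.94932 L/h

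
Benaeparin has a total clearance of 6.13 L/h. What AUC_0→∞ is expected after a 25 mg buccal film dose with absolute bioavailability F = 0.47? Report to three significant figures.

AUC = 1.92 mg/L·h

AUC_0→∞ = F × Dose / CL
        = 0.47 × 25 / 6.13 = 1.9168 mg/L·h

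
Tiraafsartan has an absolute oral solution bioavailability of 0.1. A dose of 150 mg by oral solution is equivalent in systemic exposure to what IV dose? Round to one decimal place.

D_iv = 15.0 mg

Systemic exposure from an extravascular dose = F × D_ev, so the equivalent IV dose is F × D_ev.
D_iv = F × D_ev = 0.1 × 150 = 15 mg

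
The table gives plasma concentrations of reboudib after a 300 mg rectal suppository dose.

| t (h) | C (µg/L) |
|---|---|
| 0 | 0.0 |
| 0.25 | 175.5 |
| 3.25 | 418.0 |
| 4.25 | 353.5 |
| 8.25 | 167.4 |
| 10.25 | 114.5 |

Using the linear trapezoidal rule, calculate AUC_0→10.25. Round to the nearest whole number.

Trapezoidal AUC_0→10.25:
  [0→0.25]: (0.0+175.5)/2 × 0.25 = 21.9375
  [0.25→3.25]: (175.5+418.0)/2 × 3 = 890.25
  [3.25→4.25]: (418.0+353.5)/2 × 1 = 385.75
  [4.25→8.25]: (353.5+167.4)/2 × 4 = 1041.8
  [8.25→10.25]: (167.4+114.5)/2 × 2 = 281.9
  Sum = 2621.6375 µg/L·h

AUC = 2622 µg/L·h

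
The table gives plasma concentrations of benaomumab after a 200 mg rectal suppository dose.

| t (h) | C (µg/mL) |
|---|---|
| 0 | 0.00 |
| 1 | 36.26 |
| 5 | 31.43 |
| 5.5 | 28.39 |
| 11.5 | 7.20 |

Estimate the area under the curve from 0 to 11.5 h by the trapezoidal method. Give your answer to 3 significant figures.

AUC = 275 µg/mL·h

Trapezoidal AUC_0→11.5:
  [0→1]: (0.00+36.26)/2 × 1 = 18.13
  [1→5]: (36.26+31.43)/2 × 4 = 135.38
  [5→5.5]: (31.43+28.39)/2 × 0.5 = 14.955
  [5.5→11.5]: (28.39+7.20)/2 × 6 = 106.77
  Sum = 275.235 µg/mL·h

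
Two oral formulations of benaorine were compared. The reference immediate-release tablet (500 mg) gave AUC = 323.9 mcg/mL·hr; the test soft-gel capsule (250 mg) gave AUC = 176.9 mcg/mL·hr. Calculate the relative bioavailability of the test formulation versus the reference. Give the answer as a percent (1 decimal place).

F_rel = 109.2%

F_rel = (AUC_test/D_test) / (AUC_ref/D_ref)
      = (176.9/250) / (323.9/500)
      = 0.7076 / 0.6478 = 1.0923 = 109.23%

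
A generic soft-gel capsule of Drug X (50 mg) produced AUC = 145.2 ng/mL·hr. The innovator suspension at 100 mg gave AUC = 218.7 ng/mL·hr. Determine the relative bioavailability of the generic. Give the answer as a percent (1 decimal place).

F_rel = 132.8%

F_rel = (AUC_test/D_test) / (AUC_ref/D_ref)
      = (145.2/50) / (218.7/100)
      = 2.904 / 2.187 = 1.3278 = 132.78%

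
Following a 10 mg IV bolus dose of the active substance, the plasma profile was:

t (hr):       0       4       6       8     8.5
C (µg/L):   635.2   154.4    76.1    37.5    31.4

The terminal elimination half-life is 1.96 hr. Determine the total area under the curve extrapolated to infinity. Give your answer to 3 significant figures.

AUC = 2030 µg/L·hr

Trapezoidal AUC_0→8.5:
  [0→4]: (635.2+154.4)/2 × 4 = 1579.2
  [4→6]: (154.4+76.1)/2 × 2 = 230.5
  [6→8]: (76.1+37.5)/2 × 2 = 113.6
  [8→8.5]: (37.5+31.4)/2 × 0.5 = 17.225
  Sum = 1940.525 µg/L·hr
k_e = ln2 / t½ = 0.693147 / 1.96 = 0.3536 hr^-1
Extrapolated tail: C_last / k_e = 31.4 / 0.3536 = 88.801
AUC_0→∞ = 1940.525 + 88.801 = 2029.326 µg/L·hr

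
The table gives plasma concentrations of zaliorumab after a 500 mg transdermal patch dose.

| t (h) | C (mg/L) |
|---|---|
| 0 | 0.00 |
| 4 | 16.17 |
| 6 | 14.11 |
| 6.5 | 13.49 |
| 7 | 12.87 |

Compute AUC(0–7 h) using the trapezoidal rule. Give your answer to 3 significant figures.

Trapezoidal AUC_0→7:
  [0→4]: (0.00+16.17)/2 × 4 = 32.34
  [4→6]: (16.17+14.11)/2 × 2 = 30.28
  [6→6.5]: (14.11+13.49)/2 × 0.5 = 6.9
  [6.5→7]: (13.49+12.87)/2 × 0.5 = 6.59
  Sum = 76.11 mg/L·h

AUC = 76.1 mg/L·h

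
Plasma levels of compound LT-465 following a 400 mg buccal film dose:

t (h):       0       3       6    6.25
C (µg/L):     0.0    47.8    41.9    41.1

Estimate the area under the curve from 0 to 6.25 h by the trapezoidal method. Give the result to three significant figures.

AUC = 217 µg/L·h

Trapezoidal AUC_0→6.25:
  [0→3]: (0.0+47.8)/2 × 3 = 71.7
  [3→6]: (47.8+41.9)/2 × 3 = 134.55
  [6→6.25]: (41.9+41.1)/2 × 0.25 = 10.375
  Sum = 216.625 µg/L·h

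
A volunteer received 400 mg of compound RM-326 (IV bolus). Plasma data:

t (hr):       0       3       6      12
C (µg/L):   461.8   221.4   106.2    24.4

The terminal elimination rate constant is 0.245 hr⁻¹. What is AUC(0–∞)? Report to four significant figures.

AUC = 2008 µg/L·hr

Trapezoidal AUC_0→12:
  [0→3]: (461.8+221.4)/2 × 3 = 1024.8
  [3→6]: (221.4+106.2)/2 × 3 = 491.4
  [6→12]: (106.2+24.4)/2 × 6 = 391.8
  Sum = 1908.0 µg/L·hr
Extrapolated tail: C_last / k_e = 24.4 / 0.245 = 99.592
AUC_0→∞ = 1908.0 + 99.592 = 2007.592 µg/L·hr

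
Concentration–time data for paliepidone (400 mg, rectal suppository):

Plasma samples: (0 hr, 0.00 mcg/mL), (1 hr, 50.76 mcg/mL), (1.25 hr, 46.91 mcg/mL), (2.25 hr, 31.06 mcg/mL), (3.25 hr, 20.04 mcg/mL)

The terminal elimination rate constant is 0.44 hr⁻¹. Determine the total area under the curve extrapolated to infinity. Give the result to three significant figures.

AUC = 148 mcg/mL·hr

Trapezoidal AUC_0→3.25:
  [0→1]: (0.00+50.76)/2 × 1 = 25.38
  [1→1.25]: (50.76+46.91)/2 × 0.25 = 12.20875
  [1.25→2.25]: (46.91+31.06)/2 × 1 = 38.985
  [2.25→3.25]: (31.06+20.04)/2 × 1 = 25.55
  Sum = 102.12375 mcg/mL·hr
Extrapolated tail: C_last / k_e = 20.04 / 0.44 = 45.545
AUC_0→∞ = 102.12375 + 45.545 = 147.66875 mcg/mL·hr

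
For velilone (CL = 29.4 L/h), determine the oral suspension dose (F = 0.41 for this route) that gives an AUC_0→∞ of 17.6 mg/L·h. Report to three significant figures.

Dose = 1260 mg

Dose = CL × AUC_0→∞ / F
     = 29.4 × 17.6 / 0.41 = 1262.05 mg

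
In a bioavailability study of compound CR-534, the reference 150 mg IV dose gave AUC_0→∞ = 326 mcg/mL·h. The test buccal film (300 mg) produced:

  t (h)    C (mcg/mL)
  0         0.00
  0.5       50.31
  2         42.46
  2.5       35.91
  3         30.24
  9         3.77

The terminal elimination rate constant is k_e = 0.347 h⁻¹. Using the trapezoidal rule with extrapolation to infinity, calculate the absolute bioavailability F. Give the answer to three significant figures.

F = 0.355

Trapezoidal AUC_0→9 (buccal film):
  [0→0.5]: (0.00+50.31)/2 × 0.5 = 12.5775
  [0.5→2]: (50.31+42.46)/2 × 1.5 = 69.5775
  [2→2.5]: (42.46+35.91)/2 × 0.5 = 19.5925
  [2.5→3]: (35.91+30.24)/2 × 0.5 = 16.5375
  [3→9]: (30.24+3.77)/2 × 6 = 102.03
  Sum = 220.315 mcg/mL·h
Tail: C_last/k_e = 3.77/0.347 = 10.865
AUC_0→∞ (buccal film) = 220.315 + 10.865 = 231.18 mcg/mL·h
F = (AUC_ev/D_ev)/(AUC_iv/D_iv) = (231.18/300)/(326/150) = 0.7706/2.17333 = 0.3546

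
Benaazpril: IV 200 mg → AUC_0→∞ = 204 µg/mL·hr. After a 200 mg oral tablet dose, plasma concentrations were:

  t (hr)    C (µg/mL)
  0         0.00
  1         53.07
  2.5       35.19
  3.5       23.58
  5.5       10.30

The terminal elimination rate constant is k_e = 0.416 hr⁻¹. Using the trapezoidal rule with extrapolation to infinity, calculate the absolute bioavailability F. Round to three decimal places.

Trapezoidal AUC_0→5.5 (oral tablet):
  [0→1]: (0.00+53.07)/2 × 1 = 26.535
  [1→2.5]: (53.07+35.19)/2 × 1.5 = 66.195
  [2.5→3.5]: (35.19+23.58)/2 × 1 = 29.385
  [3.5→5.5]: (23.58+10.30)/2 × 2 = 33.88
  Sum = 155.995 µg/mL·hr
Tail: C_last/k_e = 10.30/0.416 = 24.760
AUC_0→∞ (oral tablet) = 155.995 + 24.760 = 180.755 µg/mL·hr
F = (AUC_ev/D_ev)/(AUC_iv/D_iv) = (180.755/200)/(204/200) = 0.903775/1.02 = 0.8861

F = 0.886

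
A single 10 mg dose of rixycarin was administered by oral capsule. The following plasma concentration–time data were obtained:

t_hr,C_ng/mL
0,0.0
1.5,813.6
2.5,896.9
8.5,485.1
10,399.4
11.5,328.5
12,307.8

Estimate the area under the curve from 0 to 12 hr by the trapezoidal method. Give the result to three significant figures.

AUC = 6980 ng/mL·hr

Trapezoidal AUC_0→12:
  [0→1.5]: (0.0+813.6)/2 × 1.5 = 610.2
  [1.5→2.5]: (813.6+896.9)/2 × 1 = 855.25
  [2.5→8.5]: (896.9+485.1)/2 × 6 = 4146.0
  [8.5→10]: (485.1+399.4)/2 × 1.5 = 663.375
  [10→11.5]: (399.4+328.5)/2 × 1.5 = 545.925
  [11.5→12]: (328.5+307.8)/2 × 0.5 = 159.075
  Sum = 6979.825 ng/mL·hr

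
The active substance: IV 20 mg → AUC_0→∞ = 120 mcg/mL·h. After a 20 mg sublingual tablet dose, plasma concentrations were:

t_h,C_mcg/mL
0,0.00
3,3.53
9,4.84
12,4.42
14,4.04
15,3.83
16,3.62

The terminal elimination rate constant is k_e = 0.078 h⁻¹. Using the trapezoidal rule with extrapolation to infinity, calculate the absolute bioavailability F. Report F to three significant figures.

F = 0.890

Trapezoidal AUC_0→16 (sublingual tablet):
  [0→3]: (0.00+3.53)/2 × 3 = 5.295
  [3→9]: (3.53+4.84)/2 × 6 = 25.11
  [9→12]: (4.84+4.42)/2 × 3 = 13.89
  [12→14]: (4.42+4.04)/2 × 2 = 8.46
  [14→15]: (4.04+3.83)/2 × 1 = 3.935
  [15→16]: (3.83+3.62)/2 × 1 = 3.725
  Sum = 60.415 mcg/mL·h
Tail: C_last/k_e = 3.62/0.078 = 46.410
AUC_0→∞ (sublingual tablet) = 60.415 + 46.410 = 106.825 mcg/mL·h
F = (AUC_ev/D_ev)/(AUC_iv/D_iv) = (106.825/20)/(120/20) = 5.34125/6 = 0.8902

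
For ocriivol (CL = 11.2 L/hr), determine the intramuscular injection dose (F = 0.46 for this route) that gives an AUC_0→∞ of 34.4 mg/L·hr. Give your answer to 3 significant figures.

Dose = 838 mg

Dose = CL × AUC_0→∞ / F
     = 11.2 × 34.4 / 0.46 = 837.565 mg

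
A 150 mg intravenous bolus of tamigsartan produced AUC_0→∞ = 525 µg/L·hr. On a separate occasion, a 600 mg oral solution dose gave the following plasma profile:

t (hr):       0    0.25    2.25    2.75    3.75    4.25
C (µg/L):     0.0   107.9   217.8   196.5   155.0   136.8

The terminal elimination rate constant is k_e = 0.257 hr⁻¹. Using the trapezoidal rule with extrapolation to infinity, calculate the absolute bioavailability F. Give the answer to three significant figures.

Trapezoidal AUC_0→4.25 (oral solution):
  [0→0.25]: (0.0+107.9)/2 × 0.25 = 13.4875
  [0.25→2.25]: (107.9+217.8)/2 × 2 = 325.7
  [2.25→2.75]: (217.8+196.5)/2 × 0.5 = 103.575
  [2.75→3.75]: (196.5+155.0)/2 × 1 = 175.75
  [3.75→4.25]: (155.0+136.8)/2 × 0.5 = 72.95
  Sum = 691.4625 µg/L·hr
Tail: C_last/k_e = 136.8/0.257 = 532.296
AUC_0→∞ (oral solution) = 691.4625 + 532.296 = 1223.7585 µg/L·hr
F = (AUC_ev/D_ev)/(AUC_iv/D_iv) = (1223.7585/600)/(525/150) = 2.0395975/3.5 = 0.5827

F = 0.583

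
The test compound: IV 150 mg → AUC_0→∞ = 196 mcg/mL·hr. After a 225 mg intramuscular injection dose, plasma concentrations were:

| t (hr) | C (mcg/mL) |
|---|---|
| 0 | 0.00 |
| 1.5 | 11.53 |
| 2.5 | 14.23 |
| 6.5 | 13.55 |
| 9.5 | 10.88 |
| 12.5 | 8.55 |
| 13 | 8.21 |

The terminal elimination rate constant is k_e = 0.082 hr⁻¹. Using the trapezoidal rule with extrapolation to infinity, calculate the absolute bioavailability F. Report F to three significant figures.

Trapezoidal AUC_0→13 (intramuscular injection):
  [0→1.5]: (0.00+11.53)/2 × 1.5 = 8.6475
  [1.5→2.5]: (11.53+14.23)/2 × 1 = 12.88
  [2.5→6.5]: (14.23+13.55)/2 × 4 = 55.56
  [6.5→9.5]: (13.55+10.88)/2 × 3 = 36.645
  [9.5→12.5]: (10.88+8.55)/2 × 3 = 29.145
  [12.5→13]: (8.55+8.21)/2 × 0.5 = 4.19
  Sum = 147.0675 mcg/mL·hr
Tail: C_last/k_e = 8.21/0.082 = 100.122
AUC_0→∞ (intramuscular injection) = 147.0675 + 100.122 = 247.1895 mcg/mL·hr
F = (AUC_ev/D_ev)/(AUC_iv/D_iv) = (247.1895/225)/(196/150) = 1.09862/1.30667 = 0.8408

F = 0.841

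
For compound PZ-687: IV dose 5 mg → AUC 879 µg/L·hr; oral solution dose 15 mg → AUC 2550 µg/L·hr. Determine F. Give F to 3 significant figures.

F = (AUC_ev / D_ev) / (AUC_iv / D_iv)
  = (2550/15) / (879/5)
  = 170 / 175.8 = 0.9670

F = 0.967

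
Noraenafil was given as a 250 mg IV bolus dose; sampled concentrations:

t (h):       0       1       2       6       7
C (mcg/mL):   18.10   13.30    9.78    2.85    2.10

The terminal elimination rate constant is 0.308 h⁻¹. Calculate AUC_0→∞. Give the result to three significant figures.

Trapezoidal AUC_0→7:
  [0→1]: (18.10+13.30)/2 × 1 = 15.7
  [1→2]: (13.30+9.78)/2 × 1 = 11.54
  [2→6]: (9.78+2.85)/2 × 4 = 25.26
  [6→7]: (2.85+2.10)/2 × 1 = 2.475
  Sum = 54.975 mcg/mL·h
Extrapolated tail: C_last / k_e = 2.10 / 0.308 = 6.818
AUC_0→∞ = 54.975 + 6.818 = 61.793 mcg/mL·h

AUC = 61.8 mcg/mL·h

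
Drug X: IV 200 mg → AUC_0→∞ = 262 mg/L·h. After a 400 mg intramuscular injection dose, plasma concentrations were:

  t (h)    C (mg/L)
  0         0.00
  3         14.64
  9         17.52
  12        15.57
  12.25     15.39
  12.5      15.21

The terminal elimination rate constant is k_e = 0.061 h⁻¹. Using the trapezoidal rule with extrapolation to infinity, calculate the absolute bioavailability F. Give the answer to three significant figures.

Trapezoidal AUC_0→12.5 (intramuscular injection):
  [0→3]: (0.00+14.64)/2 × 3 = 21.96
  [3→9]: (14.64+17.52)/2 × 6 = 96.48
  [9→12]: (17.52+15.57)/2 × 3 = 49.635
  [12→12.25]: (15.57+15.39)/2 × 0.25 = 3.87
  [12.25→12.5]: (15.39+15.21)/2 × 0.25 = 3.825
  Sum = 175.77 mg/L·h
Tail: C_last/k_e = 15.21/0.061 = 249.344
AUC_0→∞ (intramuscular injection) = 175.77 + 249.344 = 425.114 mg/L·h
F = (AUC_ev/D_ev)/(AUC_iv/D_iv) = (425.114/400)/(262/200) = 1.062785/1.31 = 0.8113

F = 0.811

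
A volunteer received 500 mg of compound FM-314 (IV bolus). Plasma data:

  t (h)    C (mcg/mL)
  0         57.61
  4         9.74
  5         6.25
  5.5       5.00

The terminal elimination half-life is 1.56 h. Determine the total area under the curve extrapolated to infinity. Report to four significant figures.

AUC = 156.8 mcg/mL·h

Trapezoidal AUC_0→5.5:
  [0→4]: (57.61+9.74)/2 × 4 = 134.7
  [4→5]: (9.74+6.25)/2 × 1 = 7.995
  [5→5.5]: (6.25+5.00)/2 × 0.5 = 2.8125
  Sum = 145.5075 mcg/mL·h
k_e = ln2 / t½ = 0.693147 / 1.56 = 0.4443 h^-1
Extrapolated tail: C_last / k_e = 5.00 / 0.4443 = 11.254
AUC_0→∞ = 145.5075 + 11.254 = 156.7615 mcg/mL·h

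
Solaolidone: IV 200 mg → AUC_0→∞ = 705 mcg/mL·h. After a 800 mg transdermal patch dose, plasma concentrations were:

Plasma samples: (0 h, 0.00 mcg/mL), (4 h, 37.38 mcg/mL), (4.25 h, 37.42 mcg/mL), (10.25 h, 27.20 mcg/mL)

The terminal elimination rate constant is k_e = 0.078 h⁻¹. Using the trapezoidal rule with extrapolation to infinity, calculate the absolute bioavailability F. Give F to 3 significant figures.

Trapezoidal AUC_0→10.25 (transdermal patch):
  [0→4]: (0.00+37.38)/2 × 4 = 74.76
  [4→4.25]: (37.38+37.42)/2 × 0.25 = 9.35
  [4.25→10.25]: (37.42+27.20)/2 × 6 = 193.86
  Sum = 277.97 mcg/mL·h
Tail: C_last/k_e = 27.20/0.078 = 348.718
AUC_0→∞ (transdermal patch) = 277.97 + 348.718 = 626.688 mcg/mL·h
F = (AUC_ev/D_ev)/(AUC_iv/D_iv) = (626.688/800)/(705/200) = 0.78336/3.525 = 0.2222

F = 0.222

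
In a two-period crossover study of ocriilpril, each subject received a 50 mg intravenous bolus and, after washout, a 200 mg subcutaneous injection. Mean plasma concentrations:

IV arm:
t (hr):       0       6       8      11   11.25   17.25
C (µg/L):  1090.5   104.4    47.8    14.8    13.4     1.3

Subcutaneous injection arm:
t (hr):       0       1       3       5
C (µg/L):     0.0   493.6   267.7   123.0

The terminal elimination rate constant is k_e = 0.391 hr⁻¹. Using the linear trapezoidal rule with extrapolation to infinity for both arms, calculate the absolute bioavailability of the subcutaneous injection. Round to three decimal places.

Trapezoidal AUC_0→17.25 (IV):
  [0→6]: (1090.5+104.4)/2 × 6 = 3584.7
  [6→8]: (104.4+47.8)/2 × 2 = 152.2
  [8→11]: (47.8+14.8)/2 × 3 = 93.9
  [11→11.25]: (14.8+13.4)/2 × 0.25 = 3.525
  [11.25→17.25]: (13.4+1.3)/2 × 6 = 44.1
  Sum = 3878.425 µg/L·hr
IV tail: 1.3/0.391 = 3.325; AUC_iv,0→∞ = 3878.425 + 3.325 = 3881.75 µg/L·hr
Trapezoidal AUC_0→5 (subcutaneous injection):
  [0→1]: (0.0+493.6)/2 × 1 = 246.8
  [1→3]: (493.6+267.7)/2 × 2 = 761.3
  [3→5]: (267.7+123.0)/2 × 2 = 390.7
  Sum = 1398.8 µg/L·hr
subcutaneous injection tail: 123.0/0.391 = 314.578; AUC_ev,0→∞ = 1398.8 + 314.578 = 1713.378 µg/L·hr
F = (AUC_ev/D_ev)/(AUC_iv/D_iv) = (1713.378/200)/(3881.75/50) = 8.56689/77.635 = 0.1103

F = 0.110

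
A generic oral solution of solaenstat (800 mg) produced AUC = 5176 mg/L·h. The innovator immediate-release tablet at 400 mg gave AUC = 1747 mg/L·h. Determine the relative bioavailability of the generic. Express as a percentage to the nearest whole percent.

F_rel = (AUC_test/D_test) / (AUC_ref/D_ref)
      = (5176/800) / (1747/400)
      = 6.47 / 4.3675 = 1.4814 = 148.14%

F_rel = 148%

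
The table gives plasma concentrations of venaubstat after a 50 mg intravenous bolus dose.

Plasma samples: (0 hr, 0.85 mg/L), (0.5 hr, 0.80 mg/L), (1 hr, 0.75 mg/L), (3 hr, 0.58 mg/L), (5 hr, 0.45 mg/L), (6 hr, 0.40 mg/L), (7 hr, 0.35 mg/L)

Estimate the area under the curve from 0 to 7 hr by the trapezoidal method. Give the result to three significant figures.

Trapezoidal AUC_0→7:
  [0→0.5]: (0.85+0.80)/2 × 0.5 = 0.4125
  [0.5→1]: (0.80+0.75)/2 × 0.5 = 0.3875
  [1→3]: (0.75+0.58)/2 × 2 = 1.33
  [3→5]: (0.58+0.45)/2 × 2 = 1.03
  [5→6]: (0.45+0.40)/2 × 1 = 0.425
  [6→7]: (0.40+0.35)/2 × 1 = 0.375
  Sum = 3.96 mg/L·hr

AUC = 3.96 mg/L·hr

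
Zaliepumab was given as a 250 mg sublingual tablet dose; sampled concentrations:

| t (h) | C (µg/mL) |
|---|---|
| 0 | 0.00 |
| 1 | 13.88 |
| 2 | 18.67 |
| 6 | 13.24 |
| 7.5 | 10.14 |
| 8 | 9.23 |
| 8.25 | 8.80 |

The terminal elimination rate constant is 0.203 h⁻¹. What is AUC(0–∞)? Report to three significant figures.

AUC = 155 µg/mL·h

Trapezoidal AUC_0→8.25:
  [0→1]: (0.00+13.88)/2 × 1 = 6.94
  [1→2]: (13.88+18.67)/2 × 1 = 16.275
  [2→6]: (18.67+13.24)/2 × 4 = 63.82
  [6→7.5]: (13.24+10.14)/2 × 1.5 = 17.535
  [7.5→8]: (10.14+9.23)/2 × 0.5 = 4.8425
  [8→8.25]: (9.23+8.80)/2 × 0.25 = 2.25375
  Sum = 111.66625 µg/mL·h
Extrapolated tail: C_last / k_e = 8.80 / 0.203 = 43.350
AUC_0→∞ = 111.66625 + 43.350 = 155.01625 µg/mL·h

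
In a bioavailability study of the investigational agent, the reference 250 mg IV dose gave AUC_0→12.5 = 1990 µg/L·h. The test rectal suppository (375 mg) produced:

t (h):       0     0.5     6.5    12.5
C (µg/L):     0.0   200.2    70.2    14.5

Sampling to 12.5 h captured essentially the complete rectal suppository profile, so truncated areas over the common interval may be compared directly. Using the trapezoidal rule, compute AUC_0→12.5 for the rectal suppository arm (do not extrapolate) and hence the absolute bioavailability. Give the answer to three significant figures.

F = 0.374

Trapezoidal AUC_0→12.5 (rectal suppository):
  [0→0.5]: (0.0+200.2)/2 × 0.5 = 50.05
  [0.5→6.5]: (200.2+70.2)/2 × 6 = 811.2
  [6.5→12.5]: (70.2+14.5)/2 × 6 = 254.1
  Sum = 1115.35 µg/L·h
F = (AUC_ev/D_ev)/(AUC_iv/D_iv) = (1115.35/375)/(1990/250) = 2.97427/7.96 = 0.3737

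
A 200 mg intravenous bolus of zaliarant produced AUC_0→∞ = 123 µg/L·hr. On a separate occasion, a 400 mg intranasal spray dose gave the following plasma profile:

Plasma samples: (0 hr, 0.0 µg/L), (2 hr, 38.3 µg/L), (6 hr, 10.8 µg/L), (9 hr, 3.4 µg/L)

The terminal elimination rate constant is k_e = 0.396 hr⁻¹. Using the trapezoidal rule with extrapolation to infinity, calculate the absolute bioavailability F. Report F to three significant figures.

Trapezoidal AUC_0→9 (intranasal spray):
  [0→2]: (0.0+38.3)/2 × 2 = 38.3
  [2→6]: (38.3+10.8)/2 × 4 = 98.2
  [6→9]: (10.8+3.4)/2 × 3 = 21.3
  Sum = 157.8 µg/L·hr
Tail: C_last/k_e = 3.4/0.396 = 8.586
AUC_0→∞ (intranasal spray) = 157.8 + 8.586 = 166.386 µg/L·hr
F = (AUC_ev/D_ev)/(AUC_iv/D_iv) = (166.386/400)/(123/200) = 0.415965/0.615 = 0.6764

F = 0.676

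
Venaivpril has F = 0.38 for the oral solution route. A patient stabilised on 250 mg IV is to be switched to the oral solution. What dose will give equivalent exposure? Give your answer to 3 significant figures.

D_oral = 658 mg

For equal systemic exposure: F × D_ev = D_iv
D_ev = D_iv / F = 250 / 0.38 = 657.895 mg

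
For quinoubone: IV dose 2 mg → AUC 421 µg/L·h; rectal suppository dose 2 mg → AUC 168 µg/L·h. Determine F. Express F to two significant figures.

F = 0.40

F = (AUC_ev / D_ev) / (AUC_iv / D_iv)
  = (168/2) / (421/2)
  = 84 / 210.5 = 0.3990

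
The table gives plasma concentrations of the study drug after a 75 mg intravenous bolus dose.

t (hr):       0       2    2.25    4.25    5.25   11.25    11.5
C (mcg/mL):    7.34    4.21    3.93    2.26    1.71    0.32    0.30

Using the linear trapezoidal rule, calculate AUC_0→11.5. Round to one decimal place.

Trapezoidal AUC_0→11.5:
  [0→2]: (7.34+4.21)/2 × 2 = 11.55
  [2→2.25]: (4.21+3.93)/2 × 0.25 = 1.0175
  [2.25→4.25]: (3.93+2.26)/2 × 2 = 6.19
  [4.25→5.25]: (2.26+1.71)/2 × 1 = 1.985
  [5.25→11.25]: (1.71+0.32)/2 × 6 = 6.09
  [11.25→11.5]: (0.32+0.30)/2 × 0.25 = 0.0775
  Sum = 26.91 mcg/mL·hr

AUC = 26.9 mcg/mL·hr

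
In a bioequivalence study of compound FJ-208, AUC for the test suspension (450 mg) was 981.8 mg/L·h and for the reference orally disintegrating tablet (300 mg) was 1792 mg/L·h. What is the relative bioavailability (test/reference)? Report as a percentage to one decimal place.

F_rel = (AUC_test/D_test) / (AUC_ref/D_ref)
      = (981.8/450) / (1792/300)
      = 2.18178 / 5.97333 = 0.3653 = 36.53%

F_rel = 36.5%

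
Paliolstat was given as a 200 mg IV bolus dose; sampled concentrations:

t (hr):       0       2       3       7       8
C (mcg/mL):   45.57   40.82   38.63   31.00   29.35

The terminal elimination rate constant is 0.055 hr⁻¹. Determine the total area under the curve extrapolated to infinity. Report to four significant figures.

Trapezoidal AUC_0→8:
  [0→2]: (45.57+40.82)/2 × 2 = 86.39
  [2→3]: (40.82+38.63)/2 × 1 = 39.725
  [3→7]: (38.63+31.00)/2 × 4 = 139.26
  [7→8]: (31.00+29.35)/2 × 1 = 30.175
  Sum = 295.55 mcg/mL·hr
Extrapolated tail: C_last / k_e = 29.35 / 0.055 = 533.636
AUC_0→∞ = 295.55 + 533.636 = 829.186 mcg/mL·hr

AUC = 829.2 mcg/mL·hr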